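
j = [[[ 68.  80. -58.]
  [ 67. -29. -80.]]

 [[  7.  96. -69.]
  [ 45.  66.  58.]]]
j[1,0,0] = 7.0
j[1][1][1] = 66.0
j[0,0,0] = 68.0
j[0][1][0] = 67.0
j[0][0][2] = -58.0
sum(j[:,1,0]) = 112.0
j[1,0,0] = 7.0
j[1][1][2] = 58.0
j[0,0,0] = 68.0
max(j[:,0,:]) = 96.0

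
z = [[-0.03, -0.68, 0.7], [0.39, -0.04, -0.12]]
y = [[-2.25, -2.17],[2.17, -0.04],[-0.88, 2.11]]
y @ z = [[-0.78, 1.62, -1.31], [-0.08, -1.47, 1.52], [0.85, 0.51, -0.87]]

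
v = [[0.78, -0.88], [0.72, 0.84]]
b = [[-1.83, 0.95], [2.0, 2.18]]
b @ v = [[-0.74, 2.41], [3.13, 0.07]]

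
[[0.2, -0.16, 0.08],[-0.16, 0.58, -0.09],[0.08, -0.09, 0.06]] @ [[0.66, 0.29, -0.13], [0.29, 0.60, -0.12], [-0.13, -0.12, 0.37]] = [[0.08, -0.05, 0.02], [0.07, 0.31, -0.08], [0.02, -0.04, 0.02]]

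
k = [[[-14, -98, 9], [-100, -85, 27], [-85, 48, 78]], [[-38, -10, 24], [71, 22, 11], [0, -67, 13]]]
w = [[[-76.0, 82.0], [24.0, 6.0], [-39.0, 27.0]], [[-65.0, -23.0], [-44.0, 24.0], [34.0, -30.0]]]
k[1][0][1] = -10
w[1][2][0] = 34.0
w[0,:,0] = [-76.0, 24.0, -39.0]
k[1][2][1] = -67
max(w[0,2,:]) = 27.0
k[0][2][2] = 78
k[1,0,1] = -10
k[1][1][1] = 22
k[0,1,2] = 27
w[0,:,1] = [82.0, 6.0, 27.0]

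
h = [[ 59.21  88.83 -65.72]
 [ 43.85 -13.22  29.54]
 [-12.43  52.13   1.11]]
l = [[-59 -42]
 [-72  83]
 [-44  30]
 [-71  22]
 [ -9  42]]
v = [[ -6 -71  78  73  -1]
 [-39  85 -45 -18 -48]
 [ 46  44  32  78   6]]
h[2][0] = -12.43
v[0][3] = 73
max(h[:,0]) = 59.21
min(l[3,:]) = -71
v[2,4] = 6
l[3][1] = 22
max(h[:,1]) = 88.83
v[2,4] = 6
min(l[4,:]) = -9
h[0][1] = 88.83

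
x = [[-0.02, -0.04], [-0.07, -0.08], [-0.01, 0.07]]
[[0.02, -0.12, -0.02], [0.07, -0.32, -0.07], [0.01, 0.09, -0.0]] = x @ [[-0.99, 2.75, 0.93], [-0.01, 1.62, 0.08]]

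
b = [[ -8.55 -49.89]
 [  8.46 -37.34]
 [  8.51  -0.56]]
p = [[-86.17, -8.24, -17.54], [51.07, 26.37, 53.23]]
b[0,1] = -49.89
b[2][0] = 8.51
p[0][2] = -17.54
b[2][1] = -0.56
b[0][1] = -49.89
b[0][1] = -49.89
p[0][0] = -86.17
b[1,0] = 8.46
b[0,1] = -49.89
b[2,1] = -0.56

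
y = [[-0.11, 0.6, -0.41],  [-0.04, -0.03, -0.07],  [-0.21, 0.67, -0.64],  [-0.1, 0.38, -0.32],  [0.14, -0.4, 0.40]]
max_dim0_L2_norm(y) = 1.06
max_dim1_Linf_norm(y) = 0.67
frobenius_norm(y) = 1.43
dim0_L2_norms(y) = [0.3, 1.06, 0.92]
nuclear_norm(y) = 1.57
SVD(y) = [[-0.51, -0.67, 0.11], [-0.02, 0.58, 0.07], [-0.67, 0.33, -0.62], [-0.36, -0.06, 0.12], [0.41, -0.32, -0.77]] @ diag([1.4238057509709967, 0.13913114714536204, 0.004439301288661409]) @ [[0.2, -0.74, 0.64],[-0.42, -0.66, -0.63],[-0.89, 0.14, 0.44]]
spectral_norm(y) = 1.42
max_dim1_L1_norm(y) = 1.52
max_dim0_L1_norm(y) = 2.08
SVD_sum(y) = [[-0.15, 0.54, -0.47], [-0.01, 0.02, -0.02], [-0.19, 0.70, -0.61], [-0.10, 0.37, -0.33], [0.12, -0.43, 0.37]] + [[0.04,0.06,0.06],[-0.03,-0.05,-0.05],[-0.02,-0.03,-0.03],[0.0,0.01,0.01],[0.02,0.03,0.03]] + [[-0.00, 0.0, 0.00],[-0.00, 0.0, 0.00],[0.0, -0.00, -0.0],[-0.00, 0.00, 0.00],[0.00, -0.00, -0.00]]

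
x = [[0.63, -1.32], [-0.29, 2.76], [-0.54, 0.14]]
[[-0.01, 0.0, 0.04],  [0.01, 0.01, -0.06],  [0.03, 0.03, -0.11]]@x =[[-0.03, 0.02], [0.04, 0.01], [0.07, 0.03]]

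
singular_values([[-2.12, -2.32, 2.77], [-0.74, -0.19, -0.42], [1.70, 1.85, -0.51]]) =[4.79, 1.34, 0.34]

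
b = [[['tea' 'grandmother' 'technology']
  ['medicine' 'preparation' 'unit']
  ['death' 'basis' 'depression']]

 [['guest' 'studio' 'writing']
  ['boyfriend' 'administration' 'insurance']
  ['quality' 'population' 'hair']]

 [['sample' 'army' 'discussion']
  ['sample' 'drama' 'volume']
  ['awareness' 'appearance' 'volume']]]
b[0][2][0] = 'death'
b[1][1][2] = 'insurance'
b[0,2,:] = ['death', 'basis', 'depression']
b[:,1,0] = ['medicine', 'boyfriend', 'sample']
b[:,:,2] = [['technology', 'unit', 'depression'], ['writing', 'insurance', 'hair'], ['discussion', 'volume', 'volume']]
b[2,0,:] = ['sample', 'army', 'discussion']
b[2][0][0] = 'sample'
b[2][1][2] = 'volume'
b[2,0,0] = 'sample'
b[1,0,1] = 'studio'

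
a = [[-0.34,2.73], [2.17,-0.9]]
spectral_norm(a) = 3.15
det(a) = -5.62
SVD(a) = [[0.81, -0.59], [-0.59, -0.81]] @ diag([3.1462421476009936, 1.7856540394653975]) @ [[-0.49, 0.87], [-0.87, -0.49]]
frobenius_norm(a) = 3.62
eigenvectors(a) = [[0.78, -0.71], [0.62, 0.71]]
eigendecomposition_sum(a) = [[1.02, 1.02],  [0.81, 0.81]] + [[-1.36, 1.71], [1.36, -1.71]]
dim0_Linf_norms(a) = [2.17, 2.73]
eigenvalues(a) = [1.83, -3.07]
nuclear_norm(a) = 4.93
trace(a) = -1.24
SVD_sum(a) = [[-1.26, 2.21], [0.92, -1.61]] + [[0.92, 0.52], [1.25, 0.71]]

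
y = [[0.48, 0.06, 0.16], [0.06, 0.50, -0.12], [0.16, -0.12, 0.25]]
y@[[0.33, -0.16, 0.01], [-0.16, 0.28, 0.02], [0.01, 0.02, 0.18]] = [[0.15,-0.06,0.03], [-0.06,0.13,-0.01], [0.07,-0.05,0.04]]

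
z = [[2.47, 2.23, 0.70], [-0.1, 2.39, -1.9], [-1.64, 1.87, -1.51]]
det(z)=9.087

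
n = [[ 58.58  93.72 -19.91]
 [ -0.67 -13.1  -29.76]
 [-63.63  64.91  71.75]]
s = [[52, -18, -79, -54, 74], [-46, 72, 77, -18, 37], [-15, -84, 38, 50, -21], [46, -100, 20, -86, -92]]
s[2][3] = 50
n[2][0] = -63.63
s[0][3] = -54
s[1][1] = 72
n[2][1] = 64.91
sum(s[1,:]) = 122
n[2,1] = 64.91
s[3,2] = 20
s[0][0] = 52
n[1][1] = -13.1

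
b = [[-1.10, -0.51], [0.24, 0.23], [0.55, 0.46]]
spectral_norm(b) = 1.44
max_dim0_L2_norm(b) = 1.25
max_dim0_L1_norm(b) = 1.89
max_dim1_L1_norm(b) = 1.61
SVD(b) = [[-0.84,-0.54], [0.22,-0.45], [0.49,-0.71]] @ diag([1.4358398432827715, 0.18183493735172931]) @ [[0.87, 0.49], [0.49, -0.87]]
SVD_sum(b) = [[-1.05, -0.59],[0.28, 0.16],[0.61, 0.35]] + [[-0.05, 0.08], [-0.04, 0.07], [-0.06, 0.11]]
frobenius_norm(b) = 1.45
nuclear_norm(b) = 1.62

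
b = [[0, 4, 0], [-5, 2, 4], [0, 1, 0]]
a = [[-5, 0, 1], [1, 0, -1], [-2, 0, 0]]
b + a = [[-5, 4, 1], [-4, 2, 3], [-2, 1, 0]]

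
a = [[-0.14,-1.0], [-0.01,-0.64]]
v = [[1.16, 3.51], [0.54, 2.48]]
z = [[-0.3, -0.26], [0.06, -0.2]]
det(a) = 0.08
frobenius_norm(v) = 4.48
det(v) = 0.98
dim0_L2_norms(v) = [1.28, 4.3]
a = v @ z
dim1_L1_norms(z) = [0.56, 0.26]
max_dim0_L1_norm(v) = 5.99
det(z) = 0.08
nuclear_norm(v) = 4.70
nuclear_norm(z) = 0.59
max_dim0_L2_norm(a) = 1.19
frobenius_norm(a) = 1.20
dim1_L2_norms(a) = [1.01, 0.64]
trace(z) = -0.50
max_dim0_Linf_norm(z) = 0.3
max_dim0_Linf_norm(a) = 1.0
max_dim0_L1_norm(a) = 1.64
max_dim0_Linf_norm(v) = 3.51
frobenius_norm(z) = 0.45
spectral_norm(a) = 1.19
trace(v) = 3.64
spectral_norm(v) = 4.48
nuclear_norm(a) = 1.26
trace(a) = -0.78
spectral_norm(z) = 0.41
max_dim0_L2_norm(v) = 4.3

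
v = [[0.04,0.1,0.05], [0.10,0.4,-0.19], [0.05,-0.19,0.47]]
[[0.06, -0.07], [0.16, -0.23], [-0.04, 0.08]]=v@ [[-1.08, 0.33], [0.84, -0.74], [0.38, -0.17]]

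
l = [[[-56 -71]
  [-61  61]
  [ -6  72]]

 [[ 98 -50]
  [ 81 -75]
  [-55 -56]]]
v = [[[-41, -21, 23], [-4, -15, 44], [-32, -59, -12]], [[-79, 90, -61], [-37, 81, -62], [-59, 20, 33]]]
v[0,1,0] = -4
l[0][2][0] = -6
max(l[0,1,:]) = 61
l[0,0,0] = -56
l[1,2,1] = -56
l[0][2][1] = 72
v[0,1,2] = 44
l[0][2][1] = 72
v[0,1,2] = 44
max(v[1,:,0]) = -37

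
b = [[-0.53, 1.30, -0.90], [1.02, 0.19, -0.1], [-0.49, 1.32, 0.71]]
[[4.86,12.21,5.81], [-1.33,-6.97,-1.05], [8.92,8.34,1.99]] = b @ [[-1.93, -7.91, -1.66], [4.69, 4.60, 2.16], [2.51, -2.26, -2.36]]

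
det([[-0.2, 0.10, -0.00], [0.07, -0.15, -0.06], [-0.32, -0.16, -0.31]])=-0.003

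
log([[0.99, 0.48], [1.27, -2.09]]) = [[0.20+0.17j, -0.09-0.44j], [(-0.24-1.16j), (0.79+2.97j)]]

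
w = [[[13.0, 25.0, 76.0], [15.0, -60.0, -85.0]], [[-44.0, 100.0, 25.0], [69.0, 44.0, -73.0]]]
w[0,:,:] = [[13.0, 25.0, 76.0], [15.0, -60.0, -85.0]]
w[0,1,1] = -60.0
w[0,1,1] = -60.0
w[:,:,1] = [[25.0, -60.0], [100.0, 44.0]]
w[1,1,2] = -73.0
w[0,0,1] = 25.0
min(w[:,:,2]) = -85.0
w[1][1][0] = 69.0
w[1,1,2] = -73.0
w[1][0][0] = -44.0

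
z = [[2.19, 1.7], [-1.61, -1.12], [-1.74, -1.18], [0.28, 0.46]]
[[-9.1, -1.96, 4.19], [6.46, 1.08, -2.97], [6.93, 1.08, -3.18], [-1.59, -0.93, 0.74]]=z@ [[-2.79, 1.28, 1.26], [-1.76, -2.80, 0.84]]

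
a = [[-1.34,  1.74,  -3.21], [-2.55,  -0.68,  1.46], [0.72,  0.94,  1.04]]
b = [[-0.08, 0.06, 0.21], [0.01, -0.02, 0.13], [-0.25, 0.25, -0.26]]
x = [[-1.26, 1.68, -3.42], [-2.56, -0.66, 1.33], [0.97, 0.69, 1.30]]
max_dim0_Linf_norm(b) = 0.26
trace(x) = -0.62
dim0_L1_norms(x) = [4.79, 3.03, 6.05]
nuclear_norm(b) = 0.70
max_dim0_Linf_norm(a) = 3.21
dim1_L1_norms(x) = [6.36, 4.55, 2.96]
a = x + b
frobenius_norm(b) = 0.51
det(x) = 13.85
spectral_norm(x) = 4.24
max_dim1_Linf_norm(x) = 3.42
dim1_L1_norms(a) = [6.29, 4.69, 2.7]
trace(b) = -0.36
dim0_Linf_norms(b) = [0.25, 0.25, 0.26]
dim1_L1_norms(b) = [0.35, 0.16, 0.76]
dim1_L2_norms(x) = [4.01, 2.96, 1.76]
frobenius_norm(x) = 5.29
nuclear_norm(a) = 8.28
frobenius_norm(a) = 5.17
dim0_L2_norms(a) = [2.97, 2.09, 3.68]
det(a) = 15.35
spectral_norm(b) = 0.45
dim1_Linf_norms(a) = [3.21, 2.55, 1.04]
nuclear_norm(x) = 8.31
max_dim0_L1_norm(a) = 5.71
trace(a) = -0.98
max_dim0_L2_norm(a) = 3.68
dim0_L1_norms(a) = [4.61, 3.36, 5.71]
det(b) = -0.00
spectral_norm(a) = 4.04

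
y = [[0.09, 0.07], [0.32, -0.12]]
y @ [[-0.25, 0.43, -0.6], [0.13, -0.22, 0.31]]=[[-0.01,  0.02,  -0.03],  [-0.1,  0.16,  -0.23]]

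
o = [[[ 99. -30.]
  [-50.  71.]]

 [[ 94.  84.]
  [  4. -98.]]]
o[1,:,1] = [84.0, -98.0]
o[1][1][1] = -98.0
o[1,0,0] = 94.0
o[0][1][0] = -50.0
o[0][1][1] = 71.0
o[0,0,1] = -30.0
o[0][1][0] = -50.0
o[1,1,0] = 4.0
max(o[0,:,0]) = 99.0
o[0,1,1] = 71.0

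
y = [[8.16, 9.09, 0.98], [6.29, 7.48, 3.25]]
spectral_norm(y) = 15.89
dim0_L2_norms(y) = [10.3, 11.77, 3.39]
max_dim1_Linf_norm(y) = 9.09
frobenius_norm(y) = 16.01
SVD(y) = [[-0.77, -0.64], [-0.64, 0.77]] @ diag([15.893347702459128, 1.9111773357637865]) @ [[-0.65,-0.74,-0.18], [-0.21,-0.05,0.98]]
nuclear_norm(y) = 17.80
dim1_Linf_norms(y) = [9.09, 7.48]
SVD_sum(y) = [[7.9, 9.03, 2.18], [6.6, 7.55, 1.82]] + [[0.26, 0.06, -1.2],[-0.31, -0.07, 1.43]]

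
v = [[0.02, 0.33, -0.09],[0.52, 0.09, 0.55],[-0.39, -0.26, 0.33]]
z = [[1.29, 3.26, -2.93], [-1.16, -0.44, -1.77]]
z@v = [[2.86, 1.48, 0.71], [0.44, 0.04, -0.72]]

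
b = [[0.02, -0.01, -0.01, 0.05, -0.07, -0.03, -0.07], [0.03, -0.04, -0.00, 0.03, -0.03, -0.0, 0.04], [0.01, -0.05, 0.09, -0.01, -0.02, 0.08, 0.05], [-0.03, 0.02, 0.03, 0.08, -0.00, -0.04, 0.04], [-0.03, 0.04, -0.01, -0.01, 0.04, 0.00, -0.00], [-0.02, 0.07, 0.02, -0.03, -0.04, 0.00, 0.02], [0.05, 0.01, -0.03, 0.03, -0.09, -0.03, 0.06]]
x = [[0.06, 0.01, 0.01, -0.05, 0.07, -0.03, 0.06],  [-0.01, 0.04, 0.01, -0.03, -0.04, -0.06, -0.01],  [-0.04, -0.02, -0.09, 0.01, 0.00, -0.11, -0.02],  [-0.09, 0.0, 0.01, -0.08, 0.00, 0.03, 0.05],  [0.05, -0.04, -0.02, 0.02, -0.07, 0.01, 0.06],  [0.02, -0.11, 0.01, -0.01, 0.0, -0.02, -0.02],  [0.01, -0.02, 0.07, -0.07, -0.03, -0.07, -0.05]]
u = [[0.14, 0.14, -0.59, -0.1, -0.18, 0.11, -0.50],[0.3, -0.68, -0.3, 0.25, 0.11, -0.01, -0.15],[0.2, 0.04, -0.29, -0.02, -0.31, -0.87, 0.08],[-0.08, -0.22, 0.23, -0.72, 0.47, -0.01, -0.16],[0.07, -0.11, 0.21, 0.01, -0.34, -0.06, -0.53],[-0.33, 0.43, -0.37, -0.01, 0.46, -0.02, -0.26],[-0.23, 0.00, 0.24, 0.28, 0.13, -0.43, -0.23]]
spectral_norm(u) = 1.15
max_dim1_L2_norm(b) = 0.14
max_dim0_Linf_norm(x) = 0.11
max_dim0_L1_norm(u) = 2.23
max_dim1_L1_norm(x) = 0.32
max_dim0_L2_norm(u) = 0.98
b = x @ u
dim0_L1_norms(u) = [1.35, 1.62, 2.23, 1.39, 2.0, 1.51, 1.91]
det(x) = -0.00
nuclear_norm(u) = 5.35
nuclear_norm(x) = 0.80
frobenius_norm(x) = 0.33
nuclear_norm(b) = 0.63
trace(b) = 0.25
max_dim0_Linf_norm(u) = 0.87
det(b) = -0.00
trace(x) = -0.21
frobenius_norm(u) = 2.21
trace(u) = -2.14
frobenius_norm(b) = 0.29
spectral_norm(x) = 0.17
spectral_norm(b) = 0.17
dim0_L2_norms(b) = [0.08, 0.11, 0.1, 0.11, 0.13, 0.1, 0.12]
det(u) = 0.00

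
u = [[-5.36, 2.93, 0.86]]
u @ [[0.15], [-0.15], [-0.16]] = [[-1.38]]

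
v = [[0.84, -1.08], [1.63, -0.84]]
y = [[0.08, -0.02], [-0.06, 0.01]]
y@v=[[0.03, -0.07],[-0.03, 0.06]]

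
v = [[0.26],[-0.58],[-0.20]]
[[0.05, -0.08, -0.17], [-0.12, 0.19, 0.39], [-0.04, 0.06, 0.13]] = v @ [[0.20,  -0.32,  -0.67]]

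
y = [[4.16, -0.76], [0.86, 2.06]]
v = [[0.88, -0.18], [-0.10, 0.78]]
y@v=[[3.74, -1.34], [0.55, 1.45]]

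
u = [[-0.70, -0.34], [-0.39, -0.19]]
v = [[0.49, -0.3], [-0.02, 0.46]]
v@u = [[-0.23, -0.11],[-0.17, -0.08]]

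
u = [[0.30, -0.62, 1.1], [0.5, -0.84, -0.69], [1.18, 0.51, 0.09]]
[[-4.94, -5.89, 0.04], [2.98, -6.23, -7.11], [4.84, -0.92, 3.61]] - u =[[-5.24, -5.27, -1.06], [2.48, -5.39, -6.42], [3.66, -1.43, 3.52]]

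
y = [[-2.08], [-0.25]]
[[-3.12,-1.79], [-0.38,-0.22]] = y @ [[1.5, 0.86]]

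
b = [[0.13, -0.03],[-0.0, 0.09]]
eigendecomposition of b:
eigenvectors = [[1.0, 0.6], [0.0, 0.80]]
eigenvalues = [0.13, 0.09]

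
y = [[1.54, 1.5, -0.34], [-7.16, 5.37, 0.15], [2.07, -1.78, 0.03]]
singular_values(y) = [9.36, 2.16, 0.04]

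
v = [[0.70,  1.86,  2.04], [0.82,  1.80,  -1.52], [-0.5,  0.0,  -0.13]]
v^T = [[0.70, 0.82, -0.50], [1.86, 1.80, 0.0], [2.04, -1.52, -0.13]]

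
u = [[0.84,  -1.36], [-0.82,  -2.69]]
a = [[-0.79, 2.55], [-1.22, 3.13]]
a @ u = [[-2.75,-5.79], [-3.59,-6.76]]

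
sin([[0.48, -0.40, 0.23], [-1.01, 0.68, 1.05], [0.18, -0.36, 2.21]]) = [[0.34, -0.29, 0.21], [-0.89, 0.68, 0.19], [-0.12, -0.00, 0.96]]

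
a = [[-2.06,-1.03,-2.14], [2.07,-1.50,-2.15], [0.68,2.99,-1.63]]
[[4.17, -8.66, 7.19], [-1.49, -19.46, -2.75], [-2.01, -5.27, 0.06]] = a@[[-1.43,-2.4,-2.41], [-0.52,1.78,-0.00], [-0.32,5.5,-1.04]]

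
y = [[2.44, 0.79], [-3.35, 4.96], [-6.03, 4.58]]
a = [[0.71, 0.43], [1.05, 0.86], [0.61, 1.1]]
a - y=[[-1.73, -0.36], [4.4, -4.10], [6.64, -3.48]]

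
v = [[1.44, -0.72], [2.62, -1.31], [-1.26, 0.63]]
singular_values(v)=[3.63, 0.0]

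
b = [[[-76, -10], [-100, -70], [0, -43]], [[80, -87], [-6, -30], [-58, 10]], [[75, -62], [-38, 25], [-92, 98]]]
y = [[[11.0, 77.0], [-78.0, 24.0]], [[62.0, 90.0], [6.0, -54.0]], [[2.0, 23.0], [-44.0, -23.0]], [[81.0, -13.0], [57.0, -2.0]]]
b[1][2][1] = 10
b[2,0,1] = -62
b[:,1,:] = [[-100, -70], [-6, -30], [-38, 25]]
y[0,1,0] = -78.0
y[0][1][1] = 24.0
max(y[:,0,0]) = 81.0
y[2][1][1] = -23.0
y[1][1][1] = -54.0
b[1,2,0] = -58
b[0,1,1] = -70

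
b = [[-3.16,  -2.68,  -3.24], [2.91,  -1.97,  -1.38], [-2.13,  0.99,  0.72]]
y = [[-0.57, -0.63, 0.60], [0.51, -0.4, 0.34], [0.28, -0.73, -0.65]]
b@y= [[-0.47, 5.43, -0.7], [-3.05, -0.04, 1.97], [1.92, 0.42, -1.41]]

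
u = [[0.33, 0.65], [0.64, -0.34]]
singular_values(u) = [0.73, 0.72]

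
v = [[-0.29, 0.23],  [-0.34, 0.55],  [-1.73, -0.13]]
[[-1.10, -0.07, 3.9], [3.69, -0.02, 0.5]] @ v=[[-6.40, -0.8], [-1.93, 0.77]]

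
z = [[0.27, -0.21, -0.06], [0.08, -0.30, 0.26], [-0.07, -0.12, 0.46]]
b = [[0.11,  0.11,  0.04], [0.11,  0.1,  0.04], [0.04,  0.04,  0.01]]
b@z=[[0.04, -0.06, 0.04], [0.03, -0.06, 0.04], [0.01, -0.02, 0.01]]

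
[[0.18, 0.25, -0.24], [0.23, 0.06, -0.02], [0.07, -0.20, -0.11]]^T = [[0.18, 0.23, 0.07],[0.25, 0.06, -0.2],[-0.24, -0.02, -0.11]]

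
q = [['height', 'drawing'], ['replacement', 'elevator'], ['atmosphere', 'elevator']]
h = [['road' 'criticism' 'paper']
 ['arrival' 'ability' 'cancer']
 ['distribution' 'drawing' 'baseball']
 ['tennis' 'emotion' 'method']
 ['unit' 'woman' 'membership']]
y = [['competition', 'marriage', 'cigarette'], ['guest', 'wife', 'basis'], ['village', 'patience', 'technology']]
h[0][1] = 'criticism'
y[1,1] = 'wife'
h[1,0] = 'arrival'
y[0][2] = 'cigarette'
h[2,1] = 'drawing'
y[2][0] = 'village'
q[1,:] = ['replacement', 'elevator']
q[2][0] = 'atmosphere'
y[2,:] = ['village', 'patience', 'technology']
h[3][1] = 'emotion'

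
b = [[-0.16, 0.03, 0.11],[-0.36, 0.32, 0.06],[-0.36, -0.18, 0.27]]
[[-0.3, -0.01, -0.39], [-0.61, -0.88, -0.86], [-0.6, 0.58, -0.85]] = b @ [[1.2, 0.69, 2.24], [-0.39, -2.28, -0.12], [-0.90, 1.56, -0.24]]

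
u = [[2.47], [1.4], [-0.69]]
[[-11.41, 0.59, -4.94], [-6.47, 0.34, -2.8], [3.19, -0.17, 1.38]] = u@[[-4.62,0.24,-2.0]]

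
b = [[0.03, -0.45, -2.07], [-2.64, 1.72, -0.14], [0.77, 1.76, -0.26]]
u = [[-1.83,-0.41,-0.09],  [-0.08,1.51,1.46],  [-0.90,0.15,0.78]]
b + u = [[-1.80,-0.86,-2.16], [-2.72,3.23,1.32], [-0.13,1.91,0.52]]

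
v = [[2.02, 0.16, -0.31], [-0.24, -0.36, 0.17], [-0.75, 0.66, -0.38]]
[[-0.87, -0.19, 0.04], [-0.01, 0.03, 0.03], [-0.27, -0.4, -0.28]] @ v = [[-1.74,-0.04,0.22],[-0.05,0.01,-0.00],[-0.24,-0.08,0.12]]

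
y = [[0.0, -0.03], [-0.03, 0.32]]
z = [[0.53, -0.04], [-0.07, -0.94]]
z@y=[[0.0, -0.03], [0.03, -0.3]]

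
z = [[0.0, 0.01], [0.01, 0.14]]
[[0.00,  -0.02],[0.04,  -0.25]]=z @ [[-1.74,-0.43], [0.44,-1.75]]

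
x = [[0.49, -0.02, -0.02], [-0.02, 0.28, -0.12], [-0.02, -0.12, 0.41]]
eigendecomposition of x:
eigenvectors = [[0.10, 0.9, 0.43],[0.85, 0.15, -0.5],[0.51, -0.41, 0.75]]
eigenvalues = [0.21, 0.5, 0.48]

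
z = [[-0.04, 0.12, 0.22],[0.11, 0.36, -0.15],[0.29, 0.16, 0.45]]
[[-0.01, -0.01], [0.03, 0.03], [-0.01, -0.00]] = z@ [[0.04, 0.04],[0.05, 0.05],[-0.06, -0.05]]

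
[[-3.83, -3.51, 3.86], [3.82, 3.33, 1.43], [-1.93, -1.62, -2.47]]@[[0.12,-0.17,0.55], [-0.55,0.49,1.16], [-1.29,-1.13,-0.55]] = [[-3.51,  -5.43,  -8.3], [-3.22,  -0.63,  5.18], [3.85,  2.33,  -1.58]]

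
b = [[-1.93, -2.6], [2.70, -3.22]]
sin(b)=[[-4.9,5.54], [-5.76,-2.15]]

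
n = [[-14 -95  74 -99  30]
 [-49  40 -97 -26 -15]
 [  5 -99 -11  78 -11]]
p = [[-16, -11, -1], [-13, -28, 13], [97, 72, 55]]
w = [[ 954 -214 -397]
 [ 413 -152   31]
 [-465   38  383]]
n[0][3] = -99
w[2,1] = 38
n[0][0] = -14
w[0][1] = -214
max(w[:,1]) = 38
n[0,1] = -95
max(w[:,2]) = 383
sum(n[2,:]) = -38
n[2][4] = -11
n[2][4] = -11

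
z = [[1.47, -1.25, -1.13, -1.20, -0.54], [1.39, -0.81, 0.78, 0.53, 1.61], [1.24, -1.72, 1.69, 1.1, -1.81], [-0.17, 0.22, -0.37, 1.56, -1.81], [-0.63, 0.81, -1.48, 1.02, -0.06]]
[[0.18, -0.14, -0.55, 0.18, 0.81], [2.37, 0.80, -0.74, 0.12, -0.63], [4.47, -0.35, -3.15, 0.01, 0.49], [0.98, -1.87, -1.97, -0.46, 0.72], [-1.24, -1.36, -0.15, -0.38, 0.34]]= z @ [[0.73, -0.28, -0.6, -0.10, -0.03], [-0.69, -0.37, 0.32, -0.2, -0.26], [0.73, 0.47, -0.04, 0.07, -0.33], [0.83, -0.5, -0.8, -0.17, 0.02], [-0.13, 0.49, 0.5, 0.08, -0.34]]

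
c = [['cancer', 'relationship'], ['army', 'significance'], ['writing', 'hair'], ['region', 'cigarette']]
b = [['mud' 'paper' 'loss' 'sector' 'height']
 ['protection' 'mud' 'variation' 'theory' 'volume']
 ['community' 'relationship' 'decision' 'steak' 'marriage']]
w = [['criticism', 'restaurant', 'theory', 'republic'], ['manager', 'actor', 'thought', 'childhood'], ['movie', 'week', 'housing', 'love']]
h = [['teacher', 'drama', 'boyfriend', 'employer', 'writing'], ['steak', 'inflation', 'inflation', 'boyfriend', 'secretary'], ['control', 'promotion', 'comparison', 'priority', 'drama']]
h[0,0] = 'teacher'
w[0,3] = 'republic'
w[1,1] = 'actor'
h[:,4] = ['writing', 'secretary', 'drama']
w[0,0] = 'criticism'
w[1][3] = 'childhood'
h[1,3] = 'boyfriend'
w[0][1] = 'restaurant'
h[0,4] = 'writing'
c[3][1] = 'cigarette'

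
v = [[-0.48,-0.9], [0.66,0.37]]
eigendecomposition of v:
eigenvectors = [[0.76+0.00j, 0.76-0.00j], [-0.36-0.54j, (-0.36+0.54j)]]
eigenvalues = [(-0.05+0.64j), (-0.05-0.64j)]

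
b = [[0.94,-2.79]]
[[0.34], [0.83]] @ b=[[0.32, -0.95], [0.78, -2.32]]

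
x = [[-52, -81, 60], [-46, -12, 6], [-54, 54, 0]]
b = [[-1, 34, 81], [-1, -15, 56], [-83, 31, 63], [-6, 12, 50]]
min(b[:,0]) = -83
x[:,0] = [-52, -46, -54]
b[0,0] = -1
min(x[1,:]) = -46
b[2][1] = 31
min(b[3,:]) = -6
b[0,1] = 34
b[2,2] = 63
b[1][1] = -15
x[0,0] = -52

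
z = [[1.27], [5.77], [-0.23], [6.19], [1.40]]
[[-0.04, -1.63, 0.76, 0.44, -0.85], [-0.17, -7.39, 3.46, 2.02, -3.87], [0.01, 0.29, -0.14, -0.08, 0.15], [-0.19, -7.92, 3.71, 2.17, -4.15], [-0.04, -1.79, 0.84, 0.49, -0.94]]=z @ [[-0.03, -1.28, 0.6, 0.35, -0.67]]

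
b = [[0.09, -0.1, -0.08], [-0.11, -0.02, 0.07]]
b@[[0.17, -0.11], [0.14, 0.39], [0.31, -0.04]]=[[-0.02, -0.05], [0.0, 0.0]]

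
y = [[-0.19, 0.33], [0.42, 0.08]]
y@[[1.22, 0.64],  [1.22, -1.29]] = [[0.17, -0.55], [0.61, 0.17]]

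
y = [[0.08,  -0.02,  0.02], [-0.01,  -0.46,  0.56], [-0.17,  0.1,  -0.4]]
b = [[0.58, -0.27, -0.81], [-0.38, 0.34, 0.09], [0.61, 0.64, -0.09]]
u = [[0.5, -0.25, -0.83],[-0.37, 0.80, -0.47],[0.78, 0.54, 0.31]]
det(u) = 1.00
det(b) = 0.31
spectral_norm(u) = 1.00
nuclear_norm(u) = 3.00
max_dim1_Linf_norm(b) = 0.81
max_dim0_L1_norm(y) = 0.98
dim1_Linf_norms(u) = [0.83, 0.8, 0.78]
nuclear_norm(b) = 2.31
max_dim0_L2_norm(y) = 0.69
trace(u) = 1.61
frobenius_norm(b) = 1.46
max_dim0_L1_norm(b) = 1.57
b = u + y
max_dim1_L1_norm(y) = 1.03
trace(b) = 0.83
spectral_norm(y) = 0.82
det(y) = 0.01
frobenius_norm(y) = 0.86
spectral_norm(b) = 1.15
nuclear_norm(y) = 1.11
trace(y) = -0.78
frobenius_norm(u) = 1.73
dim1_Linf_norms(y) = [0.08, 0.56, 0.4]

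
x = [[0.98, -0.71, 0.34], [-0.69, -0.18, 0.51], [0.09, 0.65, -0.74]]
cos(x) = [[0.36, 0.15, 0.12], [0.22, 0.63, 0.31], [0.19, 0.29, 0.60]]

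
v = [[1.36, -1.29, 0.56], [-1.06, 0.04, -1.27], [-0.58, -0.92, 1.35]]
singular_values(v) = [2.52, 1.5, 0.99]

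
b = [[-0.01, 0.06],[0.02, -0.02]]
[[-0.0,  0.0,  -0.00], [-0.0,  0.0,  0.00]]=b@[[-0.04, 0.05, 0.0], [-0.01, 0.01, -0.01]]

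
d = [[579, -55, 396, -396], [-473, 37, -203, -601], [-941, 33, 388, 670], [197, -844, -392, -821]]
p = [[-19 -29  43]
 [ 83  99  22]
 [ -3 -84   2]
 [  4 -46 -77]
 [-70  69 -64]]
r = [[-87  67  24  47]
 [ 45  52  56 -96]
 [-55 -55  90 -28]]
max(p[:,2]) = 43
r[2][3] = -28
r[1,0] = 45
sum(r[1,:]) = 57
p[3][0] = 4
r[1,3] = -96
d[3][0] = 197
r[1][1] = 52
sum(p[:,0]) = -5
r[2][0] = -55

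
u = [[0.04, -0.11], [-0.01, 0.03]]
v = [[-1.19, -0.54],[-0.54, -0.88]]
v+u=[[-1.15, -0.65], [-0.55, -0.85]]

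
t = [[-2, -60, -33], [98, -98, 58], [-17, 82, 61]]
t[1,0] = 98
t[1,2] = 58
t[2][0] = -17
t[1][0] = 98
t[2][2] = 61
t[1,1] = -98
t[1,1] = -98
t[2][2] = 61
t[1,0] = 98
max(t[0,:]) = -2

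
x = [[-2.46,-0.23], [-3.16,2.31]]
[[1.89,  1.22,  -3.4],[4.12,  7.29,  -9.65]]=x @ [[-0.83, -0.7, 1.57], [0.65, 2.20, -2.03]]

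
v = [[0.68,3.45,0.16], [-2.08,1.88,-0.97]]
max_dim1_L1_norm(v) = 4.93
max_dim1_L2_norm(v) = 3.52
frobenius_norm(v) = 4.60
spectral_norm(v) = 3.98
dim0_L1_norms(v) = [2.76, 5.33, 1.13]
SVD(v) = [[-0.82, -0.57], [-0.57, 0.82]] @ diag([3.9786590499124563, 2.315701225233886]) @ [[0.16, -0.98, 0.11],[-0.9, -0.19, -0.38]]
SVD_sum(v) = [[-0.52, 3.20, -0.35], [-0.36, 2.24, -0.24]] + [[1.20, 0.25, 0.51], [-1.72, -0.36, -0.73]]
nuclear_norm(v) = 6.29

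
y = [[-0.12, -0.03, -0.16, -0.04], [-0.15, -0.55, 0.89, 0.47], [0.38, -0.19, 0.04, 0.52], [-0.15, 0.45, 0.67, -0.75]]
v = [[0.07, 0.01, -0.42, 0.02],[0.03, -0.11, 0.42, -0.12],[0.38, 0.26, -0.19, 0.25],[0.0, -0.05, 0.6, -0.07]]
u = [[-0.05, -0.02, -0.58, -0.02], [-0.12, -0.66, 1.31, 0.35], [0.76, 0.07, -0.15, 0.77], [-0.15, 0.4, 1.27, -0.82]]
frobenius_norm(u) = 2.51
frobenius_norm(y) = 1.75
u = y + v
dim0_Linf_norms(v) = [0.38, 0.26, 0.6, 0.25]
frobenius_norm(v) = 1.03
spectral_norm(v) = 0.91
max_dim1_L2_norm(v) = 0.61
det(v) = 0.00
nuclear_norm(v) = 1.50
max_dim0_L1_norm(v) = 1.63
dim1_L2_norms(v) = [0.43, 0.45, 0.56, 0.61]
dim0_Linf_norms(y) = [0.38, 0.55, 0.89, 0.75]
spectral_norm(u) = 2.00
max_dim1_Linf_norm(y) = 0.89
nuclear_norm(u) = 4.12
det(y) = 0.00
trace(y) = -1.38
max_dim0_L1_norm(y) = 1.78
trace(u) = -1.68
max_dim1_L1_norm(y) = 2.06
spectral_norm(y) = 1.26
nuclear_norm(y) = 2.81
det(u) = 0.09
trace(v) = -0.30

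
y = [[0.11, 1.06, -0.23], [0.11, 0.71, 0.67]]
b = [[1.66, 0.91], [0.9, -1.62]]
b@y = [[0.28, 2.41, 0.23], [-0.08, -0.2, -1.29]]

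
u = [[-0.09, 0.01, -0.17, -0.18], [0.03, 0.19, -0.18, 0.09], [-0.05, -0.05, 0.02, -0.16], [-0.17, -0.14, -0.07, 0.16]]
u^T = [[-0.09, 0.03, -0.05, -0.17], [0.01, 0.19, -0.05, -0.14], [-0.17, -0.18, 0.02, -0.07], [-0.18, 0.09, -0.16, 0.16]]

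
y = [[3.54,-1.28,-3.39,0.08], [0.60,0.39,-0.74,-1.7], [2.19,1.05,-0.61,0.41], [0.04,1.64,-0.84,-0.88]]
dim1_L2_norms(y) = [5.07, 1.99, 2.54, 2.04]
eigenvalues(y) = [(1.42+1.93j), (1.42-1.93j), (-0.2+1.87j), (-0.2-1.87j)]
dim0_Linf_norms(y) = [3.54, 1.64, 3.39, 1.7]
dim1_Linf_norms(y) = [3.54, 1.7, 2.19, 1.64]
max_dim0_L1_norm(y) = 6.37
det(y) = 20.39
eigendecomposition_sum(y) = [[1.81+0.31j,  -1.25+1.49j,  (-1.68+0.91j),  (-0.05-0.88j)], [(0.16-0.04j),  -0.04+0.17j,  -0.10+0.14j,  (-0.04-0.07j)], [(1.25-0.82j),  0.07+1.58j,  (-0.5+1.47j),  (-0.52-0.5j)], [(-0.05+0.31j),  -0.26-0.21j,  -0.16-0.29j,  0.15-0.01j]] + [[1.81-0.31j, (-1.25-1.49j), (-1.68-0.91j), -0.05+0.88j], [(0.16+0.04j), (-0.04-0.17j), (-0.1-0.14j), -0.04+0.07j], [(1.25+0.82j), (0.07-1.58j), -0.50-1.47j, (-0.52+0.5j)], [-0.05-0.31j, -0.26+0.21j, (-0.16+0.29j), 0.15+0.01j]] + [[-0.04-0.10j,  (0.61-0.29j),  (-0.01+0.21j),  0.09+0.60j], [(0.14-0.03j),  (0.24+0.89j),  -0.27-0.07j,  (-0.81-0.03j)], [-0.15-0.08j,  0.45-0.99j,  (0.19+0.27j),  0.72+0.64j], [(0.07-0.17j),  (1.08+0.37j),  -0.26+0.23j,  (-0.59+0.82j)]] + [[(-0.04+0.1j), (0.61+0.29j), (-0.01-0.21j), (0.09-0.6j)],[0.14+0.03j, (0.24-0.89j), (-0.27+0.07j), (-0.81+0.03j)],[-0.15+0.08j, (0.45+0.99j), 0.19-0.27j, (0.72-0.64j)],[0.07+0.17j, (1.08-0.37j), (-0.26-0.23j), -0.59-0.82j]]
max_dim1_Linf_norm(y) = 3.54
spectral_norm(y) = 5.45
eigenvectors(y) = [[(-0.77+0j), (-0.77-0j), 0.25-0.25j, 0.25+0.25j], [-0.06+0.03j, (-0.06-0.03j), 0.26+0.39j, (0.26-0.39j)], [-0.46+0.42j, (-0.46-0.42j), 0.05-0.56j, (0.05+0.56j)], [(-0-0.13j), (-0+0.13j), 0.59+0.00j, 0.59-0.00j]]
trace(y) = 2.44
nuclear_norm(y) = 10.63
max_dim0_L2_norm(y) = 4.21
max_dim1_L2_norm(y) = 5.07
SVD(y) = [[-0.92,-0.26,0.22,-0.20], [-0.17,0.54,0.52,0.64], [-0.35,0.26,-0.83,0.35], [-0.07,0.75,-0.01,-0.65]] @ diag([5.453785371782793, 2.5649468647344458, 1.803394102001691, 0.8082341322181766]) @ [[-0.76, 0.11, 0.64, 0.03], [0.0, 0.8, -0.12, -0.58], [-0.4, -0.53, -0.35, -0.66], [0.52, -0.24, 0.67, -0.47]]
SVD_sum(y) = [[3.78,  -0.56,  -3.22,  -0.13], [0.70,  -0.1,  -0.60,  -0.02], [1.45,  -0.22,  -1.24,  -0.05], [0.31,  -0.05,  -0.26,  -0.01]] + [[-0.0, -0.54, 0.08, 0.39],[0.0, 1.12, -0.16, -0.81],[0.0, 0.54, -0.08, -0.39],[0.00, 1.55, -0.23, -1.13]] + [[-0.16, -0.21, -0.14, -0.26], [-0.37, -0.5, -0.32, -0.62], [0.59, 0.79, 0.51, 0.99], [0.01, 0.01, 0.01, 0.01]] + [[-0.08, 0.04, -0.11, 0.08], [0.27, -0.12, 0.35, -0.24], [0.15, -0.07, 0.19, -0.13], [-0.28, 0.13, -0.36, 0.25]]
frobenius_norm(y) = 6.34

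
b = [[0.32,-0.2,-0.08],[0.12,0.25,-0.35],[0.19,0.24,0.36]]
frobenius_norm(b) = 0.76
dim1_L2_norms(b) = [0.39, 0.45, 0.47]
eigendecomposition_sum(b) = [[0.25+0.00j,-0.08+0.00j,0.16+0.00j],  [(-0.17+0j),0.05+0.00j,-0.11+0.00j],  [0.16+0.00j,-0.05+0.00j,(0.1+0j)]] + [[(0.03+0.08j),(-0.06+0.1j),-0.12-0.02j],[(0.14+0.01j),0.10+0.17j,-0.12+0.16j],[(0.02-0.12j),0.14-0.07j,0.13+0.11j]] + [[0.03-0.08j, (-0.06-0.1j), -0.12+0.02j], [(0.14-0.01j), 0.10-0.17j, (-0.12-0.16j)], [(0.02+0.12j), (0.14+0.07j), 0.13-0.11j]]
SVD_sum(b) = [[-0.00,-0.02,-0.10], [-0.01,-0.05,-0.3], [0.01,0.06,0.39]] + [[0.04,0.04,-0.01], [0.20,0.24,-0.04], [0.16,0.20,-0.03]] + [[0.29,-0.23,0.03], [-0.07,0.05,-0.01], [0.02,-0.02,0.00]]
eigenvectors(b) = [[(0.73+0j), (-0.19-0.37j), -0.19+0.37j], [-0.49+0.00j, -0.70+0.00j, (-0.7-0j)], [0.47+0.00j, -0.04+0.58j, (-0.04-0.58j)]]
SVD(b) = [[-0.2, 0.14, -0.97], [-0.6, 0.77, 0.23], [0.78, 0.63, -0.07]] @ diag([0.5106514522623806, 0.40865572009555395, 0.3791247772640372]) @ [[0.02, 0.15, 0.99],[0.63, 0.77, -0.13],[-0.78, 0.62, -0.08]]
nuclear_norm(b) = 1.30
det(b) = 0.08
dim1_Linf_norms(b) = [0.32, 0.35, 0.36]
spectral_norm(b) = 0.51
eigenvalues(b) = [(0.4+0j), (0.26+0.36j), (0.26-0.36j)]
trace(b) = 0.93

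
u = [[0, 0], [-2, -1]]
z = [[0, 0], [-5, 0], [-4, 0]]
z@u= [[0, 0], [0, 0], [0, 0]]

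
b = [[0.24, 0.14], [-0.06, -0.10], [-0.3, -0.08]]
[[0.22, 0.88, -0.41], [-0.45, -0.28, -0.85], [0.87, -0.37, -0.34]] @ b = [[0.12,-0.02], [0.16,0.03], [0.33,0.19]]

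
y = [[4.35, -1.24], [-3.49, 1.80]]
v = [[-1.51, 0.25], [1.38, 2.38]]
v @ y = [[-7.44, 2.32],[-2.30, 2.57]]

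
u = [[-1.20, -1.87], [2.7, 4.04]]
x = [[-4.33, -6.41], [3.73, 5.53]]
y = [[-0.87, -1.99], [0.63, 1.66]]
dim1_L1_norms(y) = [2.86, 2.29]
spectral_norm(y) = 2.80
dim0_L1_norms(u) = [3.9, 5.91]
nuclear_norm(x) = 10.22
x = y @ u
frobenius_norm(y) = 2.81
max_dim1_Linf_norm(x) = 6.41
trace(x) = 1.20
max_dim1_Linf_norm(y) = 1.99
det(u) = 0.20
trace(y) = 0.79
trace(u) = 2.84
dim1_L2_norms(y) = [2.17, 1.78]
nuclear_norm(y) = 2.87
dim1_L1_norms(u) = [3.07, 6.74]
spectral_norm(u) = 5.34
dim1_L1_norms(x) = [10.74, 9.26]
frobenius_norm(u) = 5.34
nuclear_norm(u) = 5.38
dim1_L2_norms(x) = [7.74, 6.67]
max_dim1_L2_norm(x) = 7.74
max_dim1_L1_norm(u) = 6.74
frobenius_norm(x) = 10.21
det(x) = -0.04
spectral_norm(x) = 10.21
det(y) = -0.19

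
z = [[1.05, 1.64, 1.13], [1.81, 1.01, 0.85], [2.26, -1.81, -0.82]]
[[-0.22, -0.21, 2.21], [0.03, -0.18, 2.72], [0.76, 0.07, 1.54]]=z@[[0.23, -0.1, 1.03],[0.15, -0.36, -0.05],[-0.63, 0.43, 1.07]]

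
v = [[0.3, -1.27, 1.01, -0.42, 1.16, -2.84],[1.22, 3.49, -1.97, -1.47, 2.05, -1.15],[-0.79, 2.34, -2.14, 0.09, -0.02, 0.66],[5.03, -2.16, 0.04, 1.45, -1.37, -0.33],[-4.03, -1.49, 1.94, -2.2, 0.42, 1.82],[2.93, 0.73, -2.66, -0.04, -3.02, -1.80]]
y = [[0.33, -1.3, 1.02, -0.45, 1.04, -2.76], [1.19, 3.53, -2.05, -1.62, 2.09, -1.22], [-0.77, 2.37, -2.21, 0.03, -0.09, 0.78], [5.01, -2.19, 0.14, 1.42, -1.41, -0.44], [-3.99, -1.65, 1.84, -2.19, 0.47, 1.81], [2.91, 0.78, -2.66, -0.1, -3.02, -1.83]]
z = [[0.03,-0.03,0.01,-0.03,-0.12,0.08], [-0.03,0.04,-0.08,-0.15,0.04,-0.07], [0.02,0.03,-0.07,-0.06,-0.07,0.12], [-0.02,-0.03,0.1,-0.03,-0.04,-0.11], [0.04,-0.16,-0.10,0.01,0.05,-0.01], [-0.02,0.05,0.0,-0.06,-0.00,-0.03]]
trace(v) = 1.72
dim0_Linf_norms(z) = [0.04, 0.16, 0.1, 0.15, 0.12, 0.12]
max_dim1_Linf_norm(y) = 5.01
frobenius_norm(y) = 11.96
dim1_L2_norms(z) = [0.15, 0.19, 0.17, 0.16, 0.2, 0.09]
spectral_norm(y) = 8.53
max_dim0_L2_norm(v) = 7.23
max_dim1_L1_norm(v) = 11.9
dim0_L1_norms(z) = [0.16, 0.34, 0.36, 0.34, 0.32, 0.42]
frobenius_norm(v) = 11.91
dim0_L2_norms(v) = [7.23, 5.17, 4.51, 3.05, 4.09, 4.06]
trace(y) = 1.71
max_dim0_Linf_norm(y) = 5.01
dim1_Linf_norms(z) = [0.12, 0.15, 0.12, 0.11, 0.16, 0.06]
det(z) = 0.00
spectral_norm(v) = 8.57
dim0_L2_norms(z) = [0.07, 0.18, 0.18, 0.18, 0.16, 0.2]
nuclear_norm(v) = 24.03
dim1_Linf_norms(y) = [2.76, 3.53, 2.37, 5.01, 3.99, 3.02]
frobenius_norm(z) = 0.40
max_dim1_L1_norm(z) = 0.41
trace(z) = -0.01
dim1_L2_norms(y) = [3.43, 5.15, 3.42, 5.84, 5.51, 5.35]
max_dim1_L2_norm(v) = 5.84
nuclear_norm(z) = 0.80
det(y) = -505.74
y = z + v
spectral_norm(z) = 0.23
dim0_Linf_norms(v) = [5.03, 3.49, 2.66, 2.2, 3.02, 2.84]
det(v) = -488.24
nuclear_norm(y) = 24.14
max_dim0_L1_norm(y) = 14.2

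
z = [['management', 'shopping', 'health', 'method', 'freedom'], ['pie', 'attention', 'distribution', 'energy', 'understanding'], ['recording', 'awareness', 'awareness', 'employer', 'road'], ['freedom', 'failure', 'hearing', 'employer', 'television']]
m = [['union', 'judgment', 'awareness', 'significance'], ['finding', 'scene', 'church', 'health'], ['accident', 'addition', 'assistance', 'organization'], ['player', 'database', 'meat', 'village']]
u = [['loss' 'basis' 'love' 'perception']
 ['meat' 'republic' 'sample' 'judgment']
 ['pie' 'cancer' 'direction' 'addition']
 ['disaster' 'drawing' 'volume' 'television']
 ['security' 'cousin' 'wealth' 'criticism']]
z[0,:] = ['management', 'shopping', 'health', 'method', 'freedom']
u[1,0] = 'meat'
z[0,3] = 'method'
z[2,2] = 'awareness'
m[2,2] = 'assistance'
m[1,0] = 'finding'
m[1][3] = 'health'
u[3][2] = 'volume'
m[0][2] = 'awareness'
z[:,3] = ['method', 'energy', 'employer', 'employer']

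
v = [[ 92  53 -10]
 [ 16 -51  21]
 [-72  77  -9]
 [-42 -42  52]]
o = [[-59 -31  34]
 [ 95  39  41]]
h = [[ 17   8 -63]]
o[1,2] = 41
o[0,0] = -59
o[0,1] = -31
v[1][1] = -51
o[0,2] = 34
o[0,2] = 34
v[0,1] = 53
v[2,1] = 77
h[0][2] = -63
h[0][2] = -63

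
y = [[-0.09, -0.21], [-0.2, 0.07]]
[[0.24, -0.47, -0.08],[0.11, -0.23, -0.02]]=y @ [[-0.81, 1.67, 0.18], [-0.78, 1.54, 0.29]]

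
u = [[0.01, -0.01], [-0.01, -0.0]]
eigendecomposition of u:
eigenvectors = [[0.85, 0.53], [-0.53, 0.85]]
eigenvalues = [0.02, -0.01]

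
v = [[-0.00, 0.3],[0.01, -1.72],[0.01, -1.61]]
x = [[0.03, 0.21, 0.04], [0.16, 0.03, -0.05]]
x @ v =[[0.00, -0.42], [-0.00, 0.08]]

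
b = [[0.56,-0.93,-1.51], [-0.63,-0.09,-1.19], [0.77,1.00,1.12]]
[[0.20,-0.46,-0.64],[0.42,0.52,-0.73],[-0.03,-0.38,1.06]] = b @ [[-0.01,-0.67,0.41], [0.4,0.25,0.33], [-0.38,-0.1,0.37]]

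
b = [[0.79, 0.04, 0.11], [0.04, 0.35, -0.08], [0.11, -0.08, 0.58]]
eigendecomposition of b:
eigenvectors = [[0.92, 0.36, 0.16], [0.01, 0.38, -0.93], [0.39, -0.85, -0.34]]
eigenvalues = [0.84, 0.57, 0.31]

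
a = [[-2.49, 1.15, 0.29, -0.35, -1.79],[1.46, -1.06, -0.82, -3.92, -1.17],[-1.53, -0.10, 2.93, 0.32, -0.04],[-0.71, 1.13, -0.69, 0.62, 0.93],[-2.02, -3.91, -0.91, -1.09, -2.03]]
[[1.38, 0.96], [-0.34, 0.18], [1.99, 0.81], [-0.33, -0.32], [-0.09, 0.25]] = a @ [[-0.23,-0.08], [0.16,0.10], [0.57,0.24], [-0.09,-0.06], [-0.24,-0.31]]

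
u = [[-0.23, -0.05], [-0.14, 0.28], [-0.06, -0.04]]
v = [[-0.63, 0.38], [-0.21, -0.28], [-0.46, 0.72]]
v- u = [[-0.40, 0.43],[-0.07, -0.56],[-0.4, 0.76]]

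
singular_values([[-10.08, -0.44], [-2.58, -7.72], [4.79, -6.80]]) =[11.56, 10.18]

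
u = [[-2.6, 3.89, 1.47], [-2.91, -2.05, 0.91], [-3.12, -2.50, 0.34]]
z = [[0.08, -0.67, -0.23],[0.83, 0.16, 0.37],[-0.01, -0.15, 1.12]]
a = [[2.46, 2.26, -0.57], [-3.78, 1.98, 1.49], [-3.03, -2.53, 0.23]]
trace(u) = -4.31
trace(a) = 4.67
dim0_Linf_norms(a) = [3.78, 2.53, 1.49]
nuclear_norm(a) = 9.85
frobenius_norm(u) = 7.32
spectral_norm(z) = 1.24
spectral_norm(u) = 5.42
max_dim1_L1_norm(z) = 1.36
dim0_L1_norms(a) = [9.27, 6.77, 2.29]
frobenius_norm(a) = 6.90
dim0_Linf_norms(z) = [0.83, 0.67, 1.12]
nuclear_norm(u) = 10.71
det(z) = 0.67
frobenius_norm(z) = 1.62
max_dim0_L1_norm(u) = 8.63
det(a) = -6.72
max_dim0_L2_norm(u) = 5.06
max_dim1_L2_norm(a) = 4.52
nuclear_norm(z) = 2.72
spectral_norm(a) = 5.76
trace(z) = 1.36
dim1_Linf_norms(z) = [0.67, 0.83, 1.12]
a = z @ u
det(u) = -10.01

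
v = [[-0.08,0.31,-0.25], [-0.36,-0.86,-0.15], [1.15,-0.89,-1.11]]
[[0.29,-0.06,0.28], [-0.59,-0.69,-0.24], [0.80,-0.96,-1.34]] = v @ [[0.54, 0.33, -0.78], [0.57, 0.53, 0.62], [-0.62, 0.78, -0.10]]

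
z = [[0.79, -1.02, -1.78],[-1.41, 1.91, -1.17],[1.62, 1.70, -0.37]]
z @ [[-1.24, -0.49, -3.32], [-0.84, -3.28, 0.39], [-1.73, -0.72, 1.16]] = [[2.96, 4.24, -5.09], [2.17, -4.73, 4.07], [-2.80, -6.10, -5.14]]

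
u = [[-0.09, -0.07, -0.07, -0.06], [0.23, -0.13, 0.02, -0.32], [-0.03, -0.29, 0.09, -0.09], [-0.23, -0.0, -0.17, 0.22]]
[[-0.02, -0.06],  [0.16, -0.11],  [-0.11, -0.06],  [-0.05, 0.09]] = u @ [[0.82, 0.55], [0.03, -0.19], [-0.79, -0.28], [0.04, 0.79]]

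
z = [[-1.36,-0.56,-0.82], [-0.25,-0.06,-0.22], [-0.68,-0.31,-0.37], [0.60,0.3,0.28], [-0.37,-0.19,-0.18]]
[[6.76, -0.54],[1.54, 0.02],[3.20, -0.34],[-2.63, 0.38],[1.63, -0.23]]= z@[[-4.48, 1.09], [2.64, 0.46], [-2.62, -1.46]]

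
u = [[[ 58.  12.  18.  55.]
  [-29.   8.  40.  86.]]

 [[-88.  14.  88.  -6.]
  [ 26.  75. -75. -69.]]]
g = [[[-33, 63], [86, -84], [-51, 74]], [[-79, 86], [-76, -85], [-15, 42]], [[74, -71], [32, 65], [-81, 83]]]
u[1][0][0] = -88.0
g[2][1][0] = 32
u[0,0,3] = 55.0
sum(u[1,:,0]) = -62.0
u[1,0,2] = 88.0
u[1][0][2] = 88.0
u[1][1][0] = 26.0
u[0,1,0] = -29.0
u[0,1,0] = -29.0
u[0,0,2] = 18.0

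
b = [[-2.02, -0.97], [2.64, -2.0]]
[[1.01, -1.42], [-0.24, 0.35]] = b@[[-0.34, 0.48], [-0.33, 0.46]]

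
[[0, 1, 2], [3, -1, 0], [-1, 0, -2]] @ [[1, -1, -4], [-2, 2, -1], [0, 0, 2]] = [[-2, 2, 3], [5, -5, -11], [-1, 1, 0]]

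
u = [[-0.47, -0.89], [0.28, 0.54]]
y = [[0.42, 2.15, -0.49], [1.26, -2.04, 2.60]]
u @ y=[[-1.32, 0.81, -2.08], [0.8, -0.50, 1.27]]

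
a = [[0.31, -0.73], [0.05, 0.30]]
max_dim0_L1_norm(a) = 1.03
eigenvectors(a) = [[(0.97+0j), 0.97-0.00j], [0.01-0.25j, 0.01+0.25j]]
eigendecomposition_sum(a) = [[(0.16+0.09j), (-0.37+0.58j)],  [0.03-0.04j, 0.15+0.10j]] + [[(0.16-0.09j),-0.37-0.58j], [(0.03+0.04j),(0.15-0.1j)]]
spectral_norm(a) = 0.84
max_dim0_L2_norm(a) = 0.79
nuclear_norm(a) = 0.99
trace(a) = 0.61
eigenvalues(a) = [(0.31+0.19j), (0.31-0.19j)]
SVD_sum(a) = [[0.26, -0.75], [-0.09, 0.25]] + [[0.05, 0.02], [0.14, 0.05]]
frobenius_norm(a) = 0.85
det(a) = 0.13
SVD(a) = [[-0.95, 0.32], [0.32, 0.95]] @ diag([0.8351377625153974, 0.155064237078625]) @ [[-0.33, 0.94], [0.94, 0.33]]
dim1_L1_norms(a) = [1.04, 0.35]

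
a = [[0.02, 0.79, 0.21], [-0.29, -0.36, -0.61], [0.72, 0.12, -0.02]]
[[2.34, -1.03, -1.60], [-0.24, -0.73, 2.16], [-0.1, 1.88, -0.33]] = a@[[-0.72, 2.89, -0.31], [3.3, -1.57, -1.32], [-1.21, 0.75, -2.62]]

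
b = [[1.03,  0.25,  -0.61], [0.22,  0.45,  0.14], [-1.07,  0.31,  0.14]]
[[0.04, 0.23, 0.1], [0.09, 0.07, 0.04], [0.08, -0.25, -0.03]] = b @ [[-0.01, 0.24, 0.05],[0.21, 0.02, 0.09],[0.01, 0.04, -0.05]]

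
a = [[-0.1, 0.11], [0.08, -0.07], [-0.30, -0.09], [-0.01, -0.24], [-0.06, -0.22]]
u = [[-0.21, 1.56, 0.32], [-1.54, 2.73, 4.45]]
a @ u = [[-0.15, 0.14, 0.46],  [0.09, -0.07, -0.29],  [0.2, -0.71, -0.50],  [0.37, -0.67, -1.07],  [0.35, -0.69, -1.0]]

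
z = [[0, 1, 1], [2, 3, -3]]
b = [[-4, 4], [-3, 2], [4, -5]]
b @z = [[8, 8, -16], [4, 3, -9], [-10, -11, 19]]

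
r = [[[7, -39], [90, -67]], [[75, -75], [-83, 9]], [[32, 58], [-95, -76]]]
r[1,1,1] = 9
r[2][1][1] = -76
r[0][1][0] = 90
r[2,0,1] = 58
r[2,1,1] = -76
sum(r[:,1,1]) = -134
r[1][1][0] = -83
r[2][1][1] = -76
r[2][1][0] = -95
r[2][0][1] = 58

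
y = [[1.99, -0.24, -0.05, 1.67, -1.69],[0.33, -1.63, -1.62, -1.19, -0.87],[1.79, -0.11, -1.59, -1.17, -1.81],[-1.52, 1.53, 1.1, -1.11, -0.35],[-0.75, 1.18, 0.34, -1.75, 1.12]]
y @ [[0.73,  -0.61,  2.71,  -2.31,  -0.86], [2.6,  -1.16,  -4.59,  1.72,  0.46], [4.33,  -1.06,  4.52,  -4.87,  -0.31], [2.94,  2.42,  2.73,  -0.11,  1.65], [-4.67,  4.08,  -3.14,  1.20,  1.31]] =[[13.41,-3.74,16.13,-6.98,-1.26], [-10.45,-3.02,0.54,3.41,-3.63], [-0.85,-9.50,0.66,1.38,-5.40], [6.00,-6.13,-8.10,0.49,-0.62], [-6.38,-0.94,-14.21,3.64,-0.34]]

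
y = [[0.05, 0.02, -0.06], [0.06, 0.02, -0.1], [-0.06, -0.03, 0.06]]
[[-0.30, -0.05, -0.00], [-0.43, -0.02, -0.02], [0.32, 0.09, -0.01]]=y @ [[-2.75,-0.83,0.06], [0.26,-3.11,0.83], [2.73,-0.9,0.39]]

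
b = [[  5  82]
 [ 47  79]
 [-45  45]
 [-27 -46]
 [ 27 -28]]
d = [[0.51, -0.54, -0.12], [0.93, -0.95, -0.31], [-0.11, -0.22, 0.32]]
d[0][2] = -0.117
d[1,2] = -0.306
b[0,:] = [5, 82]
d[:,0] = [0.513, 0.932, -0.114]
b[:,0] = [5, 47, -45, -27, 27]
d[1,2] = -0.306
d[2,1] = -0.225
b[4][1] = -28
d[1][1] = -0.949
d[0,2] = -0.117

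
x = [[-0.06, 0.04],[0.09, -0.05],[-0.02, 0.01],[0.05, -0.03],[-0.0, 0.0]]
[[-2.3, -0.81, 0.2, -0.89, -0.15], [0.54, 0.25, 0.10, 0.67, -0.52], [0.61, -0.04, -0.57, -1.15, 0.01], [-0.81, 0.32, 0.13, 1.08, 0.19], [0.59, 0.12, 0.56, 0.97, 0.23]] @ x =[[0.02, -0.02], [0.02, -0.01], [-0.09, 0.06], [0.13, -0.08], [0.01, -0.01]]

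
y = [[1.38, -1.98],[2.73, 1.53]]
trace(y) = 2.91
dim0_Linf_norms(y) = [2.73, 1.98]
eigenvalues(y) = [(1.46+2.32j), (1.46-2.32j)]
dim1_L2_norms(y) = [2.41, 3.13]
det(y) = 7.52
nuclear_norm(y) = 5.54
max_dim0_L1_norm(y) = 4.11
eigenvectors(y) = [[0.02-0.65j, (0.02+0.65j)], [-0.76+0.00j, (-0.76-0j)]]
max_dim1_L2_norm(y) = 3.13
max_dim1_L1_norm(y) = 4.26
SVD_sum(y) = [[0.52,0.2], [2.88,1.14]] + [[0.86,  -2.18],[-0.15,  0.39]]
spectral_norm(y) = 3.15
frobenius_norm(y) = 3.95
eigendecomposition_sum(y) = [[0.69+1.19j, (-0.99+0.62j)], [(1.36-0.85j), (0.76+1.14j)]] + [[0.69-1.19j, (-0.99-0.62j)], [(1.36+0.85j), (0.76-1.14j)]]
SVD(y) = [[-0.18, -0.98], [-0.98, 0.18]] @ diag([3.150647914198577, 2.3857949871596587]) @ [[-0.93, -0.37], [-0.37, 0.93]]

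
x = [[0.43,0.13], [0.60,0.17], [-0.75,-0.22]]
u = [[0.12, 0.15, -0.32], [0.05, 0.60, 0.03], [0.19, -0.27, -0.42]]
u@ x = [[0.38,0.11], [0.36,0.10], [0.23,0.07]]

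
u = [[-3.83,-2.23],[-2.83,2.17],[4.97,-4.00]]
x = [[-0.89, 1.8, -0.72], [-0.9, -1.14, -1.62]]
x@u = [[-5.26, 8.77], [-1.38, 6.01]]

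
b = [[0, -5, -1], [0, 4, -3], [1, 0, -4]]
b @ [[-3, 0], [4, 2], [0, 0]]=[[-20, -10], [16, 8], [-3, 0]]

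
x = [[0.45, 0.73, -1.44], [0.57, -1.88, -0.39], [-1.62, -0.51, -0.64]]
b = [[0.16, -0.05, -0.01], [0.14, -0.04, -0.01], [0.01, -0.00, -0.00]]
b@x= [[0.06, 0.22, -0.2], [0.06, 0.18, -0.18], [0.00, 0.01, -0.01]]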